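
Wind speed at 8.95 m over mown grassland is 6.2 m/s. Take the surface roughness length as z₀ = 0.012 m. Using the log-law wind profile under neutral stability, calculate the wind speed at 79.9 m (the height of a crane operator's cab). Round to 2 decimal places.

8.25 m/s

Log law: V(z) ∝ ln(z/z₀), so V₂/V₁ = ln(z₂/z₀) / ln(z₁/z₀).
ln(79.9/0.012) = 8.8036, ln(8.95/0.012) = 6.6145
V₂ = 6.2 × 8.8036/6.6145 = 6.2 × 1.3310 = 8.2519 m/s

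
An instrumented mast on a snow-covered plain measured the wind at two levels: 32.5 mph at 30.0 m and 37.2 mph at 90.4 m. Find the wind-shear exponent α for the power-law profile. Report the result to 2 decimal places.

α ≈ 0.12

Power law: V₂/V₁ = (z₂/z₁)^α ⇒ α = ln(V₂/V₁) / ln(z₂/z₁)
α = ln(37.2/32.5) / ln(90.4/30.0) = ln(1.1446) / ln(3.0133)
  = 0.13507 / 1.10305 = 0.12245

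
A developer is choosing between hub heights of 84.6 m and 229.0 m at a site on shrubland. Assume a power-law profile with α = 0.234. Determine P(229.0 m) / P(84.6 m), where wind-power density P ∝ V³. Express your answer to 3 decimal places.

Speed ratio: V_B/V_A = (z_B/z_A)^α = (229.0/84.6)^0.234 = (2.7069)^0.234 = 1.26240
Power-density ratio: P_B/P_A = (V_B/V_A)³ = (1.26240)³ = 2.01183

2.012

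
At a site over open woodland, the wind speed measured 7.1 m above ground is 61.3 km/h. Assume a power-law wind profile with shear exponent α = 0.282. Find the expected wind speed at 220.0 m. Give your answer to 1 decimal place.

161.4 km/h

Power-law profile: V₂ = V₁ · (z₂/z₁)^α
V₂ = 61.3 × (220.0/7.1)^0.282 = 61.3 × (30.9859)^0.282
    = 61.3 × 2.6333 = 161.4243 km/h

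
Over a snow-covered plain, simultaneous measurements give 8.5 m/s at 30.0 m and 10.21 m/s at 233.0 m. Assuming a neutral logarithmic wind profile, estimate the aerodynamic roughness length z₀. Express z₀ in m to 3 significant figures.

Log law: V(z) ∝ ln(z/z₀). With r = V₁/V₂ = 8.5/10.21 = 0.83252,
r · ln(z₂/z₀) = ln(z₁/z₀) ⇒ ln z₀ = (ln z₁ − r·ln z₂)/(1 − r)
ln z₀ = (3.40120 − 0.83252×5.45104) / 0.16748 = -6.7881
z₀ = exp(-6.7881) = 0.001127 m

z₀ ≈ 0.00113 m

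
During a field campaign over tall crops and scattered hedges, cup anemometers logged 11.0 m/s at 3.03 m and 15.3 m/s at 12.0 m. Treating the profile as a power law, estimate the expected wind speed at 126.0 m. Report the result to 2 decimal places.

First find α: α = ln(V₂/V₁)/ln(z₂/z₁) = ln(15.3/11.0)/ln(12.0/3.03) = 0.32996/1.37634 = 0.2397
Extrapolate from 12.0 m to 126.0 m: V₃ = 15.3 × (126.0/12.0)^0.2397 = 15.3 × 1.7572 = 26.8848 m/s

26.88 m/s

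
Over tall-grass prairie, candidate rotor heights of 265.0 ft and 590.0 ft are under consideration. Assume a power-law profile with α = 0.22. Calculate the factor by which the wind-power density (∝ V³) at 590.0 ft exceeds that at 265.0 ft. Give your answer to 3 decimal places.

Speed ratio: V_B/V_A = (z_B/z_A)^α = (590.0/265.0)^0.22 = (2.2264)^0.22 = 1.19254
Power-density ratio: P_B/P_A = (V_B/V_A)³ = (1.19254)³ = 1.69598

1.696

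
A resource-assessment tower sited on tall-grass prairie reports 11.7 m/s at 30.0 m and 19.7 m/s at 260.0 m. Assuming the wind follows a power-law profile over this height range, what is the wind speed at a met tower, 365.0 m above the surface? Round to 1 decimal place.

First find α: α = ln(V₂/V₁)/ln(z₂/z₁) = ln(19.7/11.7)/ln(260.0/30.0) = 0.52103/2.15948 = 0.2413
Extrapolate from 260.0 m to 365.0 m: V₃ = 19.7 × (365.0/260.0)^0.2413 = 19.7 × 1.0853 = 21.3802 m/s

21.4 m/s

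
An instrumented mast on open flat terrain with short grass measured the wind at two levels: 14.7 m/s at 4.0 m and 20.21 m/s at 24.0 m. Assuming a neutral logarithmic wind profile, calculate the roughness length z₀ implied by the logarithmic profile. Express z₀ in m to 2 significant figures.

z₀ ≈ 0.034 m

Log law: V(z) ∝ ln(z/z₀). With r = V₁/V₂ = 14.7/20.21 = 0.72736,
r · ln(z₂/z₀) = ln(z₁/z₀) ⇒ ln z₀ = (ln z₁ − r·ln z₂)/(1 − r)
ln z₀ = (1.38629 − 0.72736×3.17805) / 0.27264 = -3.3939
z₀ = exp(-3.3939) = 0.03358 m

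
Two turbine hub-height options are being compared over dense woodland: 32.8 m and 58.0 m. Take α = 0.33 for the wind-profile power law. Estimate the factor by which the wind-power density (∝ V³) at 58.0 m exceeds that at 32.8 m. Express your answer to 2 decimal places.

1.76

Speed ratio: V_B/V_A = (z_B/z_A)^α = (58.0/32.8)^0.33 = (1.7683)^0.33 = 1.20696
Power-density ratio: P_B/P_A = (V_B/V_A)³ = (1.20696)³ = 1.75824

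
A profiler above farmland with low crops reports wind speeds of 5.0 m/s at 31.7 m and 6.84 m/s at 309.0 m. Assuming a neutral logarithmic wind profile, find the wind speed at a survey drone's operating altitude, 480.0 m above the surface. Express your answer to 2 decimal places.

Log law: V ∝ ln(z/z₀). From the pair, with r = V₁/V₂ = 0.73099,
ln z₀ = (ln z₁ − r·ln z₂)/(1 − r) = (3.4563 − 0.73099×5.7333)/0.26901 = -2.7313 → z₀ = 0.06514 m
V₃ = V₁ · ln(z₃/z₀)/ln(z₁/z₀) = 5.0 × 8.9050/6.1876 = 7.1959 m/s

7.20 m/s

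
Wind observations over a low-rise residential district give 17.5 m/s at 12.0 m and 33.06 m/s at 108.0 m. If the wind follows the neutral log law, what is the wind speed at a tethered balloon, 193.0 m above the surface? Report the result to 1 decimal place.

Log law: V ∝ ln(z/z₀). From the pair, with r = V₁/V₂ = 0.52934,
ln z₀ = (ln z₁ − r·ln z₂)/(1 − r) = (2.4849 − 0.52934×4.6821)/0.47066 = 0.0137 → z₀ = 1.014 m
V₃ = V₁ · ln(z₃/z₀)/ln(z₁/z₀) = 17.5 × 5.2490/2.4712 = 37.1713 m/s

37.2 m/s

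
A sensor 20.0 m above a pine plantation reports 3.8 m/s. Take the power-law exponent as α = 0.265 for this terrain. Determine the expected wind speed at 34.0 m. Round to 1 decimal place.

Power-law profile: V₂ = V₁ · (z₂/z₁)^α
V₂ = 3.8 × (34.0/20.0)^0.265 = 3.8 × (1.7000)^0.265
    = 3.8 × 1.1510 = 4.3737 m/s

4.4 m/s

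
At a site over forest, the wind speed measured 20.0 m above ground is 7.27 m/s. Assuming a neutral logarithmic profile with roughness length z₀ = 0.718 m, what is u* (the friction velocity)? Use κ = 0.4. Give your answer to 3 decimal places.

u* ≈ 0.874 m/s

Log law: V(z) = (u*/κ) · ln(z/z₀) ⇒ u* = κ · V / ln(z/z₀)
u* = 0.4 × 7.27 / ln(20.0/0.718) = 0.4 × 7.27 / 3.3270
   = 2.9080 / 3.3270 = 0.8741 m/s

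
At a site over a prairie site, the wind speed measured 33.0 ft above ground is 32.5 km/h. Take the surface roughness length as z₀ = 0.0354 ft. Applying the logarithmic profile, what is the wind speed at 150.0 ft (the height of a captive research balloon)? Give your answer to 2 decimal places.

Log law: V(z) ∝ ln(z/z₀), so V₂/V₁ = ln(z₂/z₀) / ln(z₁/z₀).
ln(150.0/0.0354) = 8.3517, ln(33.0/0.0354) = 6.8376
V₂ = 32.5 × 8.3517/6.8376 = 32.5 × 1.2214 = 39.6969 km/h

39.70 km/h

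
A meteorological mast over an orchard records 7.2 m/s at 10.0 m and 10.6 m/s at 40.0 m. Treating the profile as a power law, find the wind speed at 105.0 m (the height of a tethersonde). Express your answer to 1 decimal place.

13.9 m/s

First find α: α = ln(V₂/V₁)/ln(z₂/z₁) = ln(10.6/7.2)/ln(40.0/10.0) = 0.38677/1.38629 = 0.2790
Extrapolate from 40.0 m to 105.0 m: V₃ = 10.6 × (105.0/40.0)^0.2790 = 10.6 × 1.3090 = 13.8753 m/s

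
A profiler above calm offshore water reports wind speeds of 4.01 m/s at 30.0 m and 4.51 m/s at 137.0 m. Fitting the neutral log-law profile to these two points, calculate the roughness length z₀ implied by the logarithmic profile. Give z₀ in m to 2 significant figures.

z₀ ≈ 0.00015 m

Log law: V(z) ∝ ln(z/z₀). With r = V₁/V₂ = 4.01/4.51 = 0.88914,
r · ln(z₂/z₀) = ln(z₁/z₀) ⇒ ln z₀ = (ln z₁ − r·ln z₂)/(1 − r)
ln z₀ = (3.40120 − 0.88914×4.91998) / 0.11086 = -8.7794
z₀ = exp(-8.7794) = 0.0001539 m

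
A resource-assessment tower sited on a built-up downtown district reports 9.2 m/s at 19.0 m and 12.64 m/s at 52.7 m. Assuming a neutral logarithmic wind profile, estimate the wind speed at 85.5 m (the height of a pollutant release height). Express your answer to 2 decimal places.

14.27 m/s

Log law: V ∝ ln(z/z₀). From the pair, with r = V₁/V₂ = 0.72785,
ln z₀ = (ln z₁ − r·ln z₂)/(1 − r) = (2.9444 − 0.72785×3.9646)/0.27215 = 0.2161 → z₀ = 1.241 m
V₃ = V₁ · ln(z₃/z₀)/ln(z₁/z₀) = 9.2 × 4.2325/2.7284 = 14.2717 m/s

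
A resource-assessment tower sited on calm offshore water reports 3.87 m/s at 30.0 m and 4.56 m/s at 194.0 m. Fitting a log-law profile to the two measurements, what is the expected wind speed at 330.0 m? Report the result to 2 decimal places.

Log law: V ∝ ln(z/z₀). From the pair, with r = V₁/V₂ = 0.84868,
ln z₀ = (ln z₁ − r·ln z₂)/(1 − r) = (3.4012 − 0.84868×5.2679)/0.15132 = -7.0683 → z₀ = 0.0008517 m
V₃ = V₁ · ln(z₃/z₀)/ln(z₁/z₀) = 3.87 × 12.8674/10.4695 = 4.7564 m/s

4.76 m/s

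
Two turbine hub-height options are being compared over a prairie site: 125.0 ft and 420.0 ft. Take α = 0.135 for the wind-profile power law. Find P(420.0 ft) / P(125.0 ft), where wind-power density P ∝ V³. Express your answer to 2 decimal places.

Speed ratio: V_B/V_A = (z_B/z_A)^α = (420.0/125.0)^0.135 = (3.3600)^0.135 = 1.17776
Power-density ratio: P_B/P_A = (V_B/V_A)³ = (1.17776)³ = 1.63368

1.63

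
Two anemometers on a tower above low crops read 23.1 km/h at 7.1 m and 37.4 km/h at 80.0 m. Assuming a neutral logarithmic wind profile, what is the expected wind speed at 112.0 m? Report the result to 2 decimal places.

Log law: V ∝ ln(z/z₀). From the pair, with r = V₁/V₂ = 0.61765,
ln z₀ = (ln z₁ − r·ln z₂)/(1 − r) = (1.9601 − 0.61765×4.3820)/0.38235 = -1.9523 → z₀ = 0.1420 m
V₃ = V₁ · ln(z₃/z₀)/ln(z₁/z₀) = 23.1 × 6.6708/3.9124 = 39.3867 km/h

39.39 km/h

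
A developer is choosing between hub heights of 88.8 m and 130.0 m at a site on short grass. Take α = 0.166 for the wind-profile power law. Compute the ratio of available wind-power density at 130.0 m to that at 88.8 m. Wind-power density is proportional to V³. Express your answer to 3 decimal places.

1.209

Speed ratio: V_B/V_A = (z_B/z_A)^α = (130.0/88.8)^0.166 = (1.4640)^0.166 = 1.06532
Power-density ratio: P_B/P_A = (V_B/V_A)³ = (1.06532)³ = 1.20902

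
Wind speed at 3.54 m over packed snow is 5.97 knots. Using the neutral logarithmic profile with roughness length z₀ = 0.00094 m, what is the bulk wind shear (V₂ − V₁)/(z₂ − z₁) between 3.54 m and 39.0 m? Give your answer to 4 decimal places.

Log law: V₂ = V₁ · ln(z₂/z₀)/ln(z₁/z₀) = 5.97 × 10.6332/8.2338 = 7.7097 knots
ΔV/Δz = (7.7097 − 5.97)/(39.0 − 3.54) = 1.7397/35.4600 = 0.04906 knots/m

0.0491 knots/m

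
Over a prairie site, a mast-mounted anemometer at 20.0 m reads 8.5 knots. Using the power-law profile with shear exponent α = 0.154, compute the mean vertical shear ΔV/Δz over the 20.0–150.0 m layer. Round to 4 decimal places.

0.0238 knots/m

Power law: V₂ = V₁ · (z₂/z₁)^α = 8.5 × (7.5000)^0.154 = 11.5925 knots
ΔV/Δz = (11.5925 − 8.5)/(150.0 − 20.0) = 3.0925/130.0000 = 0.02379 knots/m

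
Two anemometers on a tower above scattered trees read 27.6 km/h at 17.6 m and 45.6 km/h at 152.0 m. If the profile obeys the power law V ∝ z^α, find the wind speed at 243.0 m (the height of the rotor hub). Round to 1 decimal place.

50.9 km/h

First find α: α = ln(V₂/V₁)/ln(z₂/z₁) = ln(45.6/27.6)/ln(152.0/17.6) = 0.50209/2.15598 = 0.2329
Extrapolate from 152.0 m to 243.0 m: V₃ = 45.6 × (243.0/152.0)^0.2329 = 45.6 × 1.1155 = 50.8648 km/h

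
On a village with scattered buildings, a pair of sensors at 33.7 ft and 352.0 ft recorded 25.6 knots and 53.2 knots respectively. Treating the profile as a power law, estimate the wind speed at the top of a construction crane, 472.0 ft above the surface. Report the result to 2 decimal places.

First find α: α = ln(V₂/V₁)/ln(z₂/z₁) = ln(53.2/25.6)/ln(352.0/33.7) = 0.73147/2.34613 = 0.3118
Extrapolate from 352.0 ft to 472.0 ft: V₃ = 53.2 × (472.0/352.0)^0.3118 = 53.2 × 1.0958 = 58.2950 knots

58.30 knots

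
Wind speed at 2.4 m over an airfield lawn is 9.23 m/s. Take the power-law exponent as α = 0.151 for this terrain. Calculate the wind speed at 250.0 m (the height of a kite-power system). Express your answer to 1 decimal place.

Power-law profile: V₂ = V₁ · (z₂/z₁)^α
V₂ = 9.23 × (250.0/2.4)^0.151 = 9.23 × (104.1667)^0.151
    = 9.23 × 2.0169 = 18.6157 m/s

18.6 m/s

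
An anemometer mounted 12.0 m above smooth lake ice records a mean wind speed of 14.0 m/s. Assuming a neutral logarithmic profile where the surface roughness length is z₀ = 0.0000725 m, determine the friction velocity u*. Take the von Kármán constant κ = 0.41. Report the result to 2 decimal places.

u* ≈ 0.48 m/s

Log law: V(z) = (u*/κ) · ln(z/z₀) ⇒ u* = κ · V / ln(z/z₀)
u* = 0.41 × 14.0 / ln(12.0/0.0000725) = 0.41 × 14.0 / 12.0168
   = 5.7400 / 12.0168 = 0.4777 m/s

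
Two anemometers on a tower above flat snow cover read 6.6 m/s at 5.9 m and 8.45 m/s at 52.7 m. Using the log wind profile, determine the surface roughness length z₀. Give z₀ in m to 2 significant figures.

z₀ ≈ 0.0024 m

Log law: V(z) ∝ ln(z/z₀). With r = V₁/V₂ = 6.6/8.45 = 0.78107,
r · ln(z₂/z₀) = ln(z₁/z₀) ⇒ ln z₀ = (ln z₁ − r·ln z₂)/(1 − r)
ln z₀ = (1.77495 − 0.78107×3.96462) / 0.21893 = -6.0368
z₀ = exp(-6.0368) = 0.002389 m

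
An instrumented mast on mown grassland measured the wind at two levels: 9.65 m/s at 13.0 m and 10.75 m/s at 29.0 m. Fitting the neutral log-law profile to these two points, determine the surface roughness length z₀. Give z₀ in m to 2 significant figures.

Log law: V(z) ∝ ln(z/z₀). With r = V₁/V₂ = 9.65/10.75 = 0.89767,
r · ln(z₂/z₀) = ln(z₁/z₀) ⇒ ln z₀ = (ln z₁ − r·ln z₂)/(1 − r)
ln z₀ = (2.56495 − 0.89767×3.36730) / 0.10233 = -4.4738
z₀ = exp(-4.4738) = 0.01140 m

z₀ ≈ 0.011 m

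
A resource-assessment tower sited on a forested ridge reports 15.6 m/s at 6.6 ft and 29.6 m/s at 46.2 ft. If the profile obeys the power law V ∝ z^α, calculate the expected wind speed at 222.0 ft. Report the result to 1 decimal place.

First find α: α = ln(V₂/V₁)/ln(z₂/z₁) = ln(29.6/15.6)/ln(46.2/6.6) = 0.64050/1.94591 = 0.3292
Extrapolate from 46.2 ft to 222.0 ft: V₃ = 29.6 × (222.0/46.2)^0.3292 = 29.6 × 1.6764 = 49.6226 m/s

49.6 m/s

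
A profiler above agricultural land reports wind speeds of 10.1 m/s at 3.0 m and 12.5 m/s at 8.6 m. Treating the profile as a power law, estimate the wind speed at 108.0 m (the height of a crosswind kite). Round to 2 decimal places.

20.86 m/s

First find α: α = ln(V₂/V₁)/ln(z₂/z₁) = ln(12.5/10.1)/ln(8.6/3.0) = 0.21319/1.05315 = 0.2024
Extrapolate from 8.6 m to 108.0 m: V₃ = 12.5 × (108.0/8.6)^0.2024 = 12.5 × 1.6690 = 20.8627 m/s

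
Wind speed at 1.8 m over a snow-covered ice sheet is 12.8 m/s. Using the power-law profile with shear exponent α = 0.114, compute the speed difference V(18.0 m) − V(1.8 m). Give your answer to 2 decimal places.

Power law: V₂ = V₁ · (z₂/z₁)^α = 12.8 × (10.0000)^0.114 = 16.6422 m/s
ΔV = 16.6422 − 12.8 = 3.8422 m/s

3.84 m/s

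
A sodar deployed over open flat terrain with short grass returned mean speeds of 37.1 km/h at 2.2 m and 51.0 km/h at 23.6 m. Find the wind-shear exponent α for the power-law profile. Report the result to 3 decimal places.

Power law: V₂/V₁ = (z₂/z₁)^α ⇒ α = ln(V₂/V₁) / ln(z₂/z₁)
α = ln(51.0/37.1) / ln(23.6/2.2) = ln(1.3747) / ln(10.7273)
  = 0.31821 / 2.37279 = 0.13411

α ≈ 0.134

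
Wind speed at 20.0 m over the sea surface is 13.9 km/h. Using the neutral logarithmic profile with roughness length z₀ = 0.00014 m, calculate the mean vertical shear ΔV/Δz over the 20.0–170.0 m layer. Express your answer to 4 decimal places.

Log law: V₂ = V₁ · ln(z₂/z₀)/ln(z₁/z₀) = 13.9 × 14.0097/11.8696 = 16.4061 km/h
ΔV/Δz = (16.4061 − 13.9)/(170.0 − 20.0) = 2.5061/150.0000 = 0.01671 km/h/m

0.0167 km/h/m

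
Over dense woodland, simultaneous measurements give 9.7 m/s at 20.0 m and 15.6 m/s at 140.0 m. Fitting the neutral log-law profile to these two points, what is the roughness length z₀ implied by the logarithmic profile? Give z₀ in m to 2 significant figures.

z₀ ≈ 0.82 m

Log law: V(z) ∝ ln(z/z₀). With r = V₁/V₂ = 9.7/15.6 = 0.62179,
r · ln(z₂/z₀) = ln(z₁/z₀) ⇒ ln z₀ = (ln z₁ − r·ln z₂)/(1 − r)
ln z₀ = (2.99573 − 0.62179×4.94164) / 0.37821 = -0.2035
z₀ = exp(-0.2035) = 0.8159 m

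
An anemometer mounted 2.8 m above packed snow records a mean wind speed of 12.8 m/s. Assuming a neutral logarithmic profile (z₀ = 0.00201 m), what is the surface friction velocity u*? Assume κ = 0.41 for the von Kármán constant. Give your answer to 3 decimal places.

Log law: V(z) = (u*/κ) · ln(z/z₀) ⇒ u* = κ · V / ln(z/z₀)
u* = 0.41 × 12.8 / ln(2.8/0.00201) = 0.41 × 12.8 / 7.2392
   = 5.2480 / 7.2392 = 0.7249 m/s

u* ≈ 0.725 m/s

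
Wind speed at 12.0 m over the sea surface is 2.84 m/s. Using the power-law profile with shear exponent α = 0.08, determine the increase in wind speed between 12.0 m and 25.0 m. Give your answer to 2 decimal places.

0.17 m/s

Power law: V₂ = V₁ · (z₂/z₁)^α = 2.84 × (2.0833)^0.08 = 3.0118 m/s
ΔV = 3.0118 − 2.84 = 0.1718 m/s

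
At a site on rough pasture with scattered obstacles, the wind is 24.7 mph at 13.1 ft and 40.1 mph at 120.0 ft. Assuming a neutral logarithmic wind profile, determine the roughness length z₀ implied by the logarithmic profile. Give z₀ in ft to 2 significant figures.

Log law: V(z) ∝ ln(z/z₀). With r = V₁/V₂ = 24.7/40.1 = 0.61596,
r · ln(z₂/z₀) = ln(z₁/z₀) ⇒ ln z₀ = (ln z₁ − r·ln z₂)/(1 − r)
ln z₀ = (2.57261 − 0.61596×4.78749) / 0.38404 = -0.9798
z₀ = exp(-0.9798) = 0.3754 ft

z₀ ≈ 0.38 ft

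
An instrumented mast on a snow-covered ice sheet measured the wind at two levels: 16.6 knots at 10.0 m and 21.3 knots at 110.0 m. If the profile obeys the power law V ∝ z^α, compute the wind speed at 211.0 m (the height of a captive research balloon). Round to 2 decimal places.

First find α: α = ln(V₂/V₁)/ln(z₂/z₁) = ln(21.3/16.6)/ln(110.0/10.0) = 0.24930/2.39790 = 0.1040
Extrapolate from 110.0 m to 211.0 m: V₃ = 21.3 × (211.0/110.0)^0.1040 = 21.3 × 1.0701 = 22.7925 knots

22.79 knots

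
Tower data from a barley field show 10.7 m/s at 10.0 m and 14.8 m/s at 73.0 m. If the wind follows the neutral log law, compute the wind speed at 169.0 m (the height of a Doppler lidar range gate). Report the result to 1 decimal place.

16.5 m/s

Log law: V ∝ ln(z/z₀). From the pair, with r = V₁/V₂ = 0.72297,
ln z₀ = (ln z₁ − r·ln z₂)/(1 − r) = (2.3026 − 0.72297×4.2905)/0.27703 = -2.8853 → z₀ = 0.05584 m
V₃ = V₁ · ln(z₃/z₀)/ln(z₁/z₀) = 10.7 × 8.0152/5.1879 = 16.5313 m/s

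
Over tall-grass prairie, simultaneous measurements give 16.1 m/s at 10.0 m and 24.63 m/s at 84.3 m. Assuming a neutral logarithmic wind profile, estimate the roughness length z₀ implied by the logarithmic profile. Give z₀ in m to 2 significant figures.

z₀ ≈ 0.18 m

Log law: V(z) ∝ ln(z/z₀). With r = V₁/V₂ = 16.1/24.63 = 0.65367,
r · ln(z₂/z₀) = ln(z₁/z₀) ⇒ ln z₀ = (ln z₁ − r·ln z₂)/(1 − r)
ln z₀ = (2.30259 − 0.65367×4.43438) / 0.34633 = -1.7211
z₀ = exp(-1.7211) = 0.1789 m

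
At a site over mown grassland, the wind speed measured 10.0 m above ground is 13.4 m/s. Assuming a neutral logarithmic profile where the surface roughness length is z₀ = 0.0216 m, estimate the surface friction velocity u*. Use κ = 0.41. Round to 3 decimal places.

Log law: V(z) = (u*/κ) · ln(z/z₀) ⇒ u* = κ · V / ln(z/z₀)
u* = 0.41 × 13.4 / ln(10.0/0.0216) = 0.41 × 13.4 / 6.1376
   = 5.4940 / 6.1376 = 0.8951 m/s

u* ≈ 0.895 m/s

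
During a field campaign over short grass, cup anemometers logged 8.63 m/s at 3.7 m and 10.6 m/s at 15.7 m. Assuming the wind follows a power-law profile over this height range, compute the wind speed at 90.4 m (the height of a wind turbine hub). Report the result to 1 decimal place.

13.6 m/s

First find α: α = ln(V₂/V₁)/ln(z₂/z₁) = ln(10.6/8.63)/ln(15.7/3.7) = 0.20561/1.44533 = 0.1423
Extrapolate from 15.7 m to 90.4 m: V₃ = 10.6 × (90.4/15.7)^0.1423 = 10.6 × 1.2828 = 13.5975 m/s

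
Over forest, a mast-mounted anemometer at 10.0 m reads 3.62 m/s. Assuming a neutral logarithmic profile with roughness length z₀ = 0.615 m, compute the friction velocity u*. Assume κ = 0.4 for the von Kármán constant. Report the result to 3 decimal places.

u* ≈ 0.519 m/s

Log law: V(z) = (u*/κ) · ln(z/z₀) ⇒ u* = κ · V / ln(z/z₀)
u* = 0.4 × 3.62 / ln(10.0/0.615) = 0.4 × 3.62 / 2.7887
   = 1.4480 / 2.7887 = 0.5192 m/s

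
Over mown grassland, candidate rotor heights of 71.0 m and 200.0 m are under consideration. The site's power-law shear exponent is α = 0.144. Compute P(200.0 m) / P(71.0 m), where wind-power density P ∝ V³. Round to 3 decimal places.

1.564

Speed ratio: V_B/V_A = (z_B/z_A)^α = (200.0/71.0)^0.144 = (2.8169)^0.144 = 1.16083
Power-density ratio: P_B/P_A = (V_B/V_A)³ = (1.16083)³ = 1.56423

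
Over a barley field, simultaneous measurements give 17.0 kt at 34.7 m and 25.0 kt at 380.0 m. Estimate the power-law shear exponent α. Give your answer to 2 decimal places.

α ≈ 0.16

Power law: V₂/V₁ = (z₂/z₁)^α ⇒ α = ln(V₂/V₁) / ln(z₂/z₁)
α = ln(25.0/17.0) / ln(380.0/34.7) = ln(1.4706) / ln(10.9510)
  = 0.38566 / 2.39343 = 0.16113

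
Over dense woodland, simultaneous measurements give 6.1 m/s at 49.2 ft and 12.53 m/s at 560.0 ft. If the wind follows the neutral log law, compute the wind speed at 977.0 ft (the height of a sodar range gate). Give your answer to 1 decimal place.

14.0 m/s

Log law: V ∝ ln(z/z₀). From the pair, with r = V₁/V₂ = 0.48683,
ln z₀ = (ln z₁ − r·ln z₂)/(1 − r) = (3.8959 − 0.48683×6.3279)/0.51317 = 1.5887 → z₀ = 4.897 ft
V₃ = V₁ · ln(z₃/z₀)/ln(z₁/z₀) = 6.1 × 5.2958/2.3072 = 14.0014 m/s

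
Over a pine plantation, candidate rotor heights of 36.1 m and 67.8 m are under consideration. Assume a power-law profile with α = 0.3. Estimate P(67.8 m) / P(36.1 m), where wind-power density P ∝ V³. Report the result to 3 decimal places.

1.763

Speed ratio: V_B/V_A = (z_B/z_A)^α = (67.8/36.1)^0.3 = (1.8781)^0.3 = 1.20814
Power-density ratio: P_B/P_A = (V_B/V_A)³ = (1.20814)³ = 1.76340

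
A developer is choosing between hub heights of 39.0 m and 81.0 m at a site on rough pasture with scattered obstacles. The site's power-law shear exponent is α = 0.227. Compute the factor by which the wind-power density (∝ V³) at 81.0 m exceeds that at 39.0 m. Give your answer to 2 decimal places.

Speed ratio: V_B/V_A = (z_B/z_A)^α = (81.0/39.0)^0.227 = (2.0769)^0.227 = 1.18047
Power-density ratio: P_B/P_A = (V_B/V_A)³ = (1.18047)³ = 1.64499

1.64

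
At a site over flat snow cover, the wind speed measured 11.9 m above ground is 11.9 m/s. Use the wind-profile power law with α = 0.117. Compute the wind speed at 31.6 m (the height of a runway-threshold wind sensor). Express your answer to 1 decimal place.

Power-law profile: V₂ = V₁ · (z₂/z₁)^α
V₂ = 11.9 × (31.6/11.9)^0.117 = 11.9 × (2.6555)^0.117
    = 11.9 × 1.1210 = 13.3405 m/s

13.3 m/s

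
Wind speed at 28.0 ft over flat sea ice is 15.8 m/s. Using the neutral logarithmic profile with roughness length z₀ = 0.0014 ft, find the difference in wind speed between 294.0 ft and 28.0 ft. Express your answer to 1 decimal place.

3.8 m/s

Log law: V₂ = V₁ · ln(z₂/z₀)/ln(z₁/z₀) = 15.8 × 12.2549/9.9035 = 19.5514 m/s
ΔV = 19.5514 − 15.8 = 3.7514 m/s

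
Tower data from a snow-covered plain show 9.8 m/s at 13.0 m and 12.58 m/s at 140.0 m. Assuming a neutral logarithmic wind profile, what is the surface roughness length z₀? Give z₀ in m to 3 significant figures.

z₀ ≈ 0.00299 m

Log law: V(z) ∝ ln(z/z₀). With r = V₁/V₂ = 9.8/12.58 = 0.77901,
r · ln(z₂/z₀) = ln(z₁/z₀) ⇒ ln z₀ = (ln z₁ − r·ln z₂)/(1 − r)
ln z₀ = (2.56495 − 0.77901×4.94164) / 0.22099 = -5.8133
z₀ = exp(-5.8133) = 0.002987 m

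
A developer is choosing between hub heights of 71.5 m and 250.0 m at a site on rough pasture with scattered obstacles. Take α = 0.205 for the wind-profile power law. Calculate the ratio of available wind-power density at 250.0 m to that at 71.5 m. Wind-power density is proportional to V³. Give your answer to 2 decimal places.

2.16

Speed ratio: V_B/V_A = (z_B/z_A)^α = (250.0/71.5)^0.205 = (3.4965)^0.205 = 1.29254
Power-density ratio: P_B/P_A = (V_B/V_A)³ = (1.29254)³ = 2.15941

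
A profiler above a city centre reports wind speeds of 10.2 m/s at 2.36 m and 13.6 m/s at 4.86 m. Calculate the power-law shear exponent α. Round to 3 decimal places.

Power law: V₂/V₁ = (z₂/z₁)^α ⇒ α = ln(V₂/V₁) / ln(z₂/z₁)
α = ln(13.6/10.2) / ln(4.86/2.36) = ln(1.3333) / ln(2.0593)
  = 0.28768 / 0.72238 = 0.39824

α ≈ 0.398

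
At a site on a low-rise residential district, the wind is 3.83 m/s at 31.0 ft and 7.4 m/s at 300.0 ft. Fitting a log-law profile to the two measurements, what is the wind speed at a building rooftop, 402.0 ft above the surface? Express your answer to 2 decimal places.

Log law: V ∝ ln(z/z₀). From the pair, with r = V₁/V₂ = 0.51757,
ln z₀ = (ln z₁ − r·ln z₂)/(1 − r) = (3.4340 − 0.51757×5.7038)/0.48243 = 0.9989 → z₀ = 2.715 ft
V₃ = V₁ · ln(z₃/z₀)/ln(z₁/z₀) = 3.83 × 4.9976/2.4351 = 7.8603 m/s

7.86 m/s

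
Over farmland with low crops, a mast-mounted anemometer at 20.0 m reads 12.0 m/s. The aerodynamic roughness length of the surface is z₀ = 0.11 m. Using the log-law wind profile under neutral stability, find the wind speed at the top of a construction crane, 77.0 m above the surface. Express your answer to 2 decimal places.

15.11 m/s

Log law: V(z) ∝ ln(z/z₀), so V₂/V₁ = ln(z₂/z₀) / ln(z₁/z₀).
ln(77.0/0.11) = 6.5511, ln(20.0/0.11) = 5.2030
V₂ = 12.0 × 6.5511/5.2030 = 12.0 × 1.2591 = 15.1091 m/s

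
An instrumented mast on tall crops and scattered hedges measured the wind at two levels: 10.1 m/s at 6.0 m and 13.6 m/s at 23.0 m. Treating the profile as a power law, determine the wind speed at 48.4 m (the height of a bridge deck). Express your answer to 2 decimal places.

16.04 m/s

First find α: α = ln(V₂/V₁)/ln(z₂/z₁) = ln(13.6/10.1)/ln(23.0/6.0) = 0.29753/1.34373 = 0.2214
Extrapolate from 23.0 m to 48.4 m: V₃ = 13.6 × (48.4/23.0)^0.2214 = 13.6 × 1.1791 = 16.0356 m/s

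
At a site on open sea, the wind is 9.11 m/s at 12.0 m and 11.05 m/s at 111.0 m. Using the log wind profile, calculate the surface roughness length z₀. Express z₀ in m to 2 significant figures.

Log law: V(z) ∝ ln(z/z₀). With r = V₁/V₂ = 9.11/11.05 = 0.82443,
r · ln(z₂/z₀) = ln(z₁/z₀) ⇒ ln z₀ = (ln z₁ − r·ln z₂)/(1 − r)
ln z₀ = (2.48491 − 0.82443×4.70953) / 0.17557 = -7.9617
z₀ = exp(-7.9617) = 0.0003486 m

z₀ ≈ 0.00035 m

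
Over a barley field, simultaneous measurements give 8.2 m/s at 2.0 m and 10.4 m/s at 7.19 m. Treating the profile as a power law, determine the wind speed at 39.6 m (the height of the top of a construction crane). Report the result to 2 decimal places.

First find α: α = ln(V₂/V₁)/ln(z₂/z₁) = ln(10.4/8.2)/ln(7.19/2.0) = 0.23767/1.27954 = 0.1857
Extrapolate from 7.19 m to 39.6 m: V₃ = 10.4 × (39.6/7.19)^0.1857 = 10.4 × 1.3729 = 14.2779 m/s

14.28 m/s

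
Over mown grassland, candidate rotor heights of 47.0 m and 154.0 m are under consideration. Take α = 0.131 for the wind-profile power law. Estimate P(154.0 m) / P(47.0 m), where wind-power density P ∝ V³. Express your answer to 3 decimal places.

1.594

Speed ratio: V_B/V_A = (z_B/z_A)^α = (154.0/47.0)^0.131 = (3.2766)^0.131 = 1.16821
Power-density ratio: P_B/P_A = (V_B/V_A)³ = (1.16821)³ = 1.59427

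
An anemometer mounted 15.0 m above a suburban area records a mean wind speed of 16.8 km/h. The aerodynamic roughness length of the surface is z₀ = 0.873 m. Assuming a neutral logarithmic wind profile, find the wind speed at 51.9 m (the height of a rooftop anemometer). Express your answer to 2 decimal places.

24.13 km/h

Log law: V(z) ∝ ln(z/z₀), so V₂/V₁ = ln(z₂/z₀) / ln(z₁/z₀).
ln(51.9/0.873) = 4.0851, ln(15.0/0.873) = 2.8439
V₂ = 16.8 × 4.0851/2.8439 = 16.8 × 1.4365 = 24.1327 km/h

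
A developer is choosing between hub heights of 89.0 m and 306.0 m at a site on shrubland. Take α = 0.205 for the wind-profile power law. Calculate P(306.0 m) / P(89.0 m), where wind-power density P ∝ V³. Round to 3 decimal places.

2.137

Speed ratio: V_B/V_A = (z_B/z_A)^α = (306.0/89.0)^0.205 = (3.4382)^0.205 = 1.28810
Power-density ratio: P_B/P_A = (V_B/V_A)³ = (1.28810)³ = 2.13719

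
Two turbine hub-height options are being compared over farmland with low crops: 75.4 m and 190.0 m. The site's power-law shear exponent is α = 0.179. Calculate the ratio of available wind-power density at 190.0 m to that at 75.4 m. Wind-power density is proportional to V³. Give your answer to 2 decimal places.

Speed ratio: V_B/V_A = (z_B/z_A)^α = (190.0/75.4)^0.179 = (2.5199)^0.179 = 1.17991
Power-density ratio: P_B/P_A = (V_B/V_A)³ = (1.17991)³ = 1.64264

1.64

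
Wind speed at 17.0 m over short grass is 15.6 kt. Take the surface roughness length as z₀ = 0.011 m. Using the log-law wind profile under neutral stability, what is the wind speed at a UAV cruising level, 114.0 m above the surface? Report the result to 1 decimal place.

19.6 kt

Log law: V(z) ∝ ln(z/z₀), so V₂/V₁ = ln(z₂/z₀) / ln(z₁/z₀).
ln(114.0/0.011) = 9.2461, ln(17.0/0.011) = 7.3431
V₂ = 15.6 × 9.2461/7.3431 = 15.6 × 1.2592 = 19.6428 kt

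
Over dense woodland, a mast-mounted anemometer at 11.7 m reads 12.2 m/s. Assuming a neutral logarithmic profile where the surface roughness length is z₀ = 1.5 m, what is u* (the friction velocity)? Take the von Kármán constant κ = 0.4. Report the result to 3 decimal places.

Log law: V(z) = (u*/κ) · ln(z/z₀) ⇒ u* = κ · V / ln(z/z₀)
u* = 0.4 × 12.2 / ln(11.7/1.5) = 0.4 × 12.2 / 2.0541
   = 4.8800 / 2.0541 = 2.3757 m/s

u* ≈ 2.376 m/s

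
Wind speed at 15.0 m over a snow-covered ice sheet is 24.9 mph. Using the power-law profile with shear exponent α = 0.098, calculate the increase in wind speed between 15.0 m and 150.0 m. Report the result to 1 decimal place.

6.3 mph

Power law: V₂ = V₁ · (z₂/z₁)^α = 24.9 × (10.0000)^0.098 = 31.2032 mph
ΔV = 31.2032 − 24.9 = 6.3032 mph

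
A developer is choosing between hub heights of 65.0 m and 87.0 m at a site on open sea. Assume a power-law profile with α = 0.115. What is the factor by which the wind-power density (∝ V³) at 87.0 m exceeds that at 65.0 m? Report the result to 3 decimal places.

Speed ratio: V_B/V_A = (z_B/z_A)^α = (87.0/65.0)^0.115 = (1.3385)^0.115 = 1.03409
Power-density ratio: P_B/P_A = (V_B/V_A)³ = (1.03409)³ = 1.10581

1.106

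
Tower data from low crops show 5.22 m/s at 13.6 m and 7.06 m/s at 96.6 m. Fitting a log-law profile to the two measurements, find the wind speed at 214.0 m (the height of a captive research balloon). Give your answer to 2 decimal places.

7.81 m/s

Log law: V ∝ ln(z/z₀). From the pair, with r = V₁/V₂ = 0.73938,
ln z₀ = (ln z₁ − r·ln z₂)/(1 − r) = (2.6101 − 0.73938×4.5706)/0.26062 = -2.9518 → z₀ = 0.05225 m
V₃ = V₁ · ln(z₃/z₀)/ln(z₁/z₀) = 5.22 × 8.3178/5.5619 = 7.8065 m/s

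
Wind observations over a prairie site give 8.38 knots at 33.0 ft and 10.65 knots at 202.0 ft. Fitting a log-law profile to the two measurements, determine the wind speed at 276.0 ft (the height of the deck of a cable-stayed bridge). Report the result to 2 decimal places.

11.04 knots

Log law: V ∝ ln(z/z₀). From the pair, with r = V₁/V₂ = 0.78685,
ln z₀ = (ln z₁ − r·ln z₂)/(1 − r) = (3.4965 − 0.78685×5.3083)/0.21315 = -3.1918 → z₀ = 0.04110 ft
V₃ = V₁ · ln(z₃/z₀)/ln(z₁/z₀) = 8.38 × 8.8122/6.6883 = 11.0411 knots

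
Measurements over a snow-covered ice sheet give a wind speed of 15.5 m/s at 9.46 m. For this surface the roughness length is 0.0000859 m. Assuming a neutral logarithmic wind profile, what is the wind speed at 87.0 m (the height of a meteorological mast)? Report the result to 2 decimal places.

18.46 m/s

Log law: V(z) ∝ ln(z/z₀), so V₂/V₁ = ln(z₂/z₀) / ln(z₁/z₀).
ln(87.0/0.0000859) = 13.8282, ln(9.46/0.0000859) = 11.6094
V₂ = 15.5 × 13.8282/11.6094 = 15.5 × 1.1911 = 18.4624 m/s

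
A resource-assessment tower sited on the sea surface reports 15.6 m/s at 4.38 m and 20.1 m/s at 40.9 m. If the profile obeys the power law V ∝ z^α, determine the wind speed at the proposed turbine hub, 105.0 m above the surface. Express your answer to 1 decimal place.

22.4 m/s

First find α: α = ln(V₂/V₁)/ln(z₂/z₁) = ln(20.1/15.6)/ln(40.9/4.38) = 0.25345/2.23408 = 0.1134
Extrapolate from 40.9 m to 105.0 m: V₃ = 20.1 × (105.0/40.9)^0.1134 = 20.1 × 1.1129 = 22.3691 m/s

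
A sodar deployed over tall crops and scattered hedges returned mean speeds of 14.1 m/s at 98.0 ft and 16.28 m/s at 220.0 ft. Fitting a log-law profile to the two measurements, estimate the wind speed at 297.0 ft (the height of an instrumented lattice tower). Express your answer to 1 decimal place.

Log law: V ∝ ln(z/z₀). From the pair, with r = V₁/V₂ = 0.86609,
ln z₀ = (ln z₁ − r·ln z₂)/(1 − r) = (4.5850 − 0.86609×5.3936)/0.13391 = -0.6454 → z₀ = 0.5245 ft
V₃ = V₁ · ln(z₃/z₀)/ln(z₁/z₀) = 14.1 × 6.3391/5.2303 = 17.0890 m/s

17.1 m/s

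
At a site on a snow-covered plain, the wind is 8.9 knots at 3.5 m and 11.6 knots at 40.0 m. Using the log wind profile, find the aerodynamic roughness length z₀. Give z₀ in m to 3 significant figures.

z₀ ≈ 0.00114 m

Log law: V(z) ∝ ln(z/z₀). With r = V₁/V₂ = 8.9/11.6 = 0.76724,
r · ln(z₂/z₀) = ln(z₁/z₀) ⇒ ln z₀ = (ln z₁ − r·ln z₂)/(1 − r)
ln z₀ = (1.25276 − 0.76724×3.68888) / 0.23276 = -6.7774
z₀ = exp(-6.7774) = 0.001139 m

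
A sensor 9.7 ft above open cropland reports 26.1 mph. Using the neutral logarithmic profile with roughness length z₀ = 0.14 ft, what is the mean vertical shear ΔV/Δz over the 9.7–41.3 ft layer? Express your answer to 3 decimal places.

Log law: V₂ = V₁ · ln(z₂/z₀)/ln(z₁/z₀) = 26.1 × 5.6870/4.2382 = 35.0216 mph
ΔV/Δz = (35.0216 − 26.1)/(41.3 − 9.7) = 8.9216/31.6000 = 0.28233 mph/ft

0.282 mph/ft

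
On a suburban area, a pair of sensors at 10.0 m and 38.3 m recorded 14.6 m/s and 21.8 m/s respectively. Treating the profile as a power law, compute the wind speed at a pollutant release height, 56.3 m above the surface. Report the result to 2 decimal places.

First find α: α = ln(V₂/V₁)/ln(z₂/z₁) = ln(21.8/14.6)/ln(38.3/10.0) = 0.40089/1.34286 = 0.2985
Extrapolate from 38.3 m to 56.3 m: V₃ = 21.8 × (56.3/38.3)^0.2985 = 21.8 × 1.1219 = 24.4570 m/s

24.46 m/s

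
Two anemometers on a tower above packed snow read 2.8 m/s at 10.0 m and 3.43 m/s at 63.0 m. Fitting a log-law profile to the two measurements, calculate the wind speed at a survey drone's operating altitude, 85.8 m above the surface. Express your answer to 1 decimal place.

Log law: V ∝ ln(z/z₀). From the pair, with r = V₁/V₂ = 0.81633,
ln z₀ = (ln z₁ − r·ln z₂)/(1 − r) = (2.3026 − 0.81633×4.1431)/0.18367 = -5.8776 → z₀ = 0.002801 m
V₃ = V₁ · ln(z₃/z₀)/ln(z₁/z₀) = 2.8 × 10.3297/8.1802 = 3.5357 m/s

3.5 m/s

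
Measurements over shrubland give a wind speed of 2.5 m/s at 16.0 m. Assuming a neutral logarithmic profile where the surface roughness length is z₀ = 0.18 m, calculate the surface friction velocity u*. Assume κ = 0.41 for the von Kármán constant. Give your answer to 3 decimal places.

Log law: V(z) = (u*/κ) · ln(z/z₀) ⇒ u* = κ · V / ln(z/z₀)
u* = 0.41 × 2.5 / ln(16.0/0.18) = 0.41 × 2.5 / 4.4874
   = 1.0250 / 4.4874 = 0.2284 m/s

u* ≈ 0.228 m/s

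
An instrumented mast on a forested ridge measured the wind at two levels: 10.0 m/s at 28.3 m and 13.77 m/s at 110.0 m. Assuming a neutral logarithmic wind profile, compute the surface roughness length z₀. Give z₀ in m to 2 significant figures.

Log law: V(z) ∝ ln(z/z₀). With r = V₁/V₂ = 10.0/13.77 = 0.72622,
r · ln(z₂/z₀) = ln(z₁/z₀) ⇒ ln z₀ = (ln z₁ − r·ln z₂)/(1 − r)
ln z₀ = (3.34286 − 0.72622×4.70048) / 0.27378 = -0.2582
z₀ = exp(-0.2582) = 0.7724 m

z₀ ≈ 0.77 m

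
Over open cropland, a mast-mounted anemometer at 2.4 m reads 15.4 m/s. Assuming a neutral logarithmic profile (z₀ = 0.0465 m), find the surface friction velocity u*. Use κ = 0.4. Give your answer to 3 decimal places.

Log law: V(z) = (u*/κ) · ln(z/z₀) ⇒ u* = κ · V / ln(z/z₀)
u* = 0.4 × 15.4 / ln(2.4/0.0465) = 0.4 × 15.4 / 3.9438
   = 6.1600 / 3.9438 = 1.5620 m/s

u* ≈ 1.562 m/s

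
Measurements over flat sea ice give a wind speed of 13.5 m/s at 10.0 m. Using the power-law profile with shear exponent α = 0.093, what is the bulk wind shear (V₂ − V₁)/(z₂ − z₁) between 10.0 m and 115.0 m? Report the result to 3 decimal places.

Power law: V₂ = V₁ · (z₂/z₁)^α = 13.5 × (11.5000)^0.093 = 16.9425 m/s
ΔV/Δz = (16.9425 − 13.5)/(115.0 − 10.0) = 3.4425/105.0000 = 0.03279 m/s/m

0.033 m/s/m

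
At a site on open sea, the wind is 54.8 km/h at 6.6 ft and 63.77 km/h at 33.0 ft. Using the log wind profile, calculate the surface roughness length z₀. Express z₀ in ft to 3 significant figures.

z₀ ≈ 0.000354 ft

Log law: V(z) ∝ ln(z/z₀). With r = V₁/V₂ = 54.8/63.77 = 0.85934,
r · ln(z₂/z₀) = ln(z₁/z₀) ⇒ ln z₀ = (ln z₁ − r·ln z₂)/(1 − r)
ln z₀ = (1.88707 − 0.85934×3.49651) / 0.14066 = -7.9454
z₀ = exp(-7.9454) = 0.0003543 ft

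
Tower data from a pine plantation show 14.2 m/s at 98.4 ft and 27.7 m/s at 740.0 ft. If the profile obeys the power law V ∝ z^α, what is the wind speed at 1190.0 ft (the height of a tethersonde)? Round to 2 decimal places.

First find α: α = ln(V₂/V₁)/ln(z₂/z₁) = ln(27.7/14.2)/ln(740.0/98.4) = 0.66819/2.01761 = 0.3312
Extrapolate from 740.0 ft to 1190.0 ft: V₃ = 27.7 × (1190.0/740.0)^0.3312 = 27.7 × 1.1704 = 32.4196 m/s

32.42 m/s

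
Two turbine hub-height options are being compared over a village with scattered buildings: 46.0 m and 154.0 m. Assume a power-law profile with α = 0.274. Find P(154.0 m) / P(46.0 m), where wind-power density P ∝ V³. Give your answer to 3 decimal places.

2.700

Speed ratio: V_B/V_A = (z_B/z_A)^α = (154.0/46.0)^0.274 = (3.3478)^0.274 = 1.39247
Power-density ratio: P_B/P_A = (V_B/V_A)³ = (1.39247)³ = 2.69995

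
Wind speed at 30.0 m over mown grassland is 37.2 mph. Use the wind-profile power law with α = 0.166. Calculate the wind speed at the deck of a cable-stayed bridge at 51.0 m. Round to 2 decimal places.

40.63 mph

Power-law profile: V₂ = V₁ · (z₂/z₁)^α
V₂ = 37.2 × (51.0/30.0)^0.166 = 37.2 × (1.7000)^0.166
    = 37.2 × 1.0921 = 40.6254 mph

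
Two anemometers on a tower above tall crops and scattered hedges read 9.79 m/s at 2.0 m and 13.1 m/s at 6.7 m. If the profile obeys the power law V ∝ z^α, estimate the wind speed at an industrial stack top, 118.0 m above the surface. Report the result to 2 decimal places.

First find α: α = ln(V₂/V₁)/ln(z₂/z₁) = ln(13.1/9.79)/ln(6.7/2.0) = 0.29125/1.20896 = 0.2409
Extrapolate from 6.7 m to 118.0 m: V₃ = 13.1 × (118.0/6.7)^0.2409 = 13.1 × 1.9958 = 26.1456 m/s

26.15 m/s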